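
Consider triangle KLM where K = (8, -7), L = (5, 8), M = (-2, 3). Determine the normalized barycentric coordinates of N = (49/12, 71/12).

(1/12, 3/4, 1/6)

Signed area of the reference triangle: [KLM] = ½·(8·(8−3) + 5·(3−(-7)) + (-2)·(-7−8)) = ½·(40 + 50 + 30) = 60.
[NLM] = ½·((49/12)·(8−3) + 5·(3−(71/12)) + (-2)·(71/12−8)) = ½·(245/12 − 175/12 + 25/6) = 5, so the K-coordinate is 5/60 = 1/12.
[KNM] = ½·(8·(71/12−3) + (49/12)·(3−(-7)) + (-2)·(-7−(71/12))) = ½·(70/3 + 245/6 + 155/6) = 45, so the L-coordinate is 3/4.
[KLN] = ½·(8·(8−(71/12)) + 5·(71/12−(-7)) + (49/12)·(-7−8)) = ½·(50/3 + 775/12 − 245/4) = 10, so the M-coordinate is 1/6.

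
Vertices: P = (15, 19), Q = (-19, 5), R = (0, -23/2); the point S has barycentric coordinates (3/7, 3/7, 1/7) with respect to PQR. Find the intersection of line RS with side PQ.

Line RS meets PQ where the R-coordinate vanishes; zeroing S's R-weight and renormalizing leaves P, Q-weights 3/7 : 3/7 → (1/2, 1/2).
So T = (1/2)·P + (1/2)·Q = (-2, 12).

(-2, 12)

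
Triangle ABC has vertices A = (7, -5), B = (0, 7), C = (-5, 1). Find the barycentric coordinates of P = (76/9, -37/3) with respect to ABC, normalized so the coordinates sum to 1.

(13/9, -7/9, 1/3)

Signed area of the reference triangle: [ABC] = ½·(7·(7−1) + 0·(1−(-5)) + (-5)·(-5−7)) = ½·(42 + 0 + 60) = 51.
[PBC] = ½·((76/9)·(7−1) + 0·(1−(-37/3)) + (-5)·(-37/3−7)) = ½·(152/3 + 0 + 290/3) = 221/3, so the A-coordinate is (221/3)/51 = 13/9.
[APC] = ½·(7·(-37/3−1) + (76/9)·(1−(-5)) + (-5)·(-5−(-37/3))) = ½·(-280/3 + 152/3 − 110/3) = -119/3, so the B-coordinate is -7/9.
[ABP] = ½·(7·(7−(-37/3)) + 0·(-37/3−(-5)) + (76/9)·(-5−7)) = ½·(406/3 + 0 − 304/3) = 17, so the C-coordinate is 1/3.
Check: 13/9 − 7/9 + 1/3 = 1.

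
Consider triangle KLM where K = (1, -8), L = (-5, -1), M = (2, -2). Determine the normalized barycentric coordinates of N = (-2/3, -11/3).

Signed area of the reference triangle: [KLM] = ½·(1·(-1−(-2)) + (-5)·(-2−(-8)) + 2·(-8−(-1))) = ½·(1 − 30 − 14) = -43/2.
[NLM] = ½·((-2/3)·(-1−(-2)) + (-5)·(-2−(-11/3)) + 2·(-11/3−(-1))) = ½·(-2/3 − 25/3 − 16/3) = -43/6, so the K-coordinate is (-43/6)/(-43/2) = 1/3.
[KNM] = ½·(1·(-11/3−(-2)) + (-2/3)·(-2−(-8)) + 2·(-8−(-11/3))) = ½·(-5/3 − 4 − 26/3) = -43/6, so the L-coordinate is 1/3.
[KLN] = ½·(1·(-1−(-11/3)) + (-5)·(-11/3−(-8)) + (-2/3)·(-8−(-1))) = ½·(8/3 − 65/3 + 14/3) = -43/6, so the M-coordinate is 1/3.

(1/3, 1/3, 1/3)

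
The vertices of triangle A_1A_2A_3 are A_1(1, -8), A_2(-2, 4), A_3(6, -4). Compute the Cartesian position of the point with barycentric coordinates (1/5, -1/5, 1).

(33/5, -32/5)

P = (1/5)·A_1 + (-1/5)·A_2 + 1·A_3.
x-coordinate: (1/5)·1 + (-1/5)·(-2) + 1·6 = 33/5.
y-coordinate: (1/5)·(-8) + (-1/5)·4 + 1·(-4) = -32/5.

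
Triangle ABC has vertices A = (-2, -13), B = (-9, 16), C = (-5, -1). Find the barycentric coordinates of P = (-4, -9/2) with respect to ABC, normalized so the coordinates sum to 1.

(1, 1/2, -1/2)

Signed area of the reference triangle: [ABC] = ½·((-2)·(16−(-1)) + (-9)·(-1−(-13)) + (-5)·(-13−16)) = ½·(-34 − 108 + 145) = 3/2.
[PBC] = ½·((-4)·(16−(-1)) + (-9)·(-1−(-9/2)) + (-5)·(-9/2−16)) = ½·(-68 − 63/2 + 205/2) = 3/2, so the A-coordinate is (3/2)/(3/2) = 1.
[APC] = ½·((-2)·(-9/2−(-1)) + (-4)·(-1−(-13)) + (-5)·(-13−(-9/2))) = ½·(7 − 48 + 85/2) = 3/4, so the B-coordinate is 1/2.
[ABP] = ½·((-2)·(16−(-9/2)) + (-9)·(-9/2−(-13)) + (-4)·(-13−16)) = ½·(-41 − 153/2 + 116) = -3/4, so the C-coordinate is -1/2.
Check: 1 + 1/2 − 1/2 = 1.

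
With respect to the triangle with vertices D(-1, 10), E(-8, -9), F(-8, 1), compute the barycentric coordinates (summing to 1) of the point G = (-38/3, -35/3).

(-2/3, 2/3, 1)

Signed area of the reference triangle: [DEF] = ½·((-1)·(-9−1) + (-8)·(1−10) + (-8)·(10−(-9))) = ½·(10 + 72 − 152) = -35.
[GEF] = ½·((-38/3)·(-9−1) + (-8)·(1−(-35/3)) + (-8)·(-35/3−(-9))) = ½·(380/3 − 304/3 + 64/3) = 70/3, so the D-coordinate is (70/3)/(-35) = -2/3.
[DGF] = ½·((-1)·(-35/3−1) + (-38/3)·(1−10) + (-8)·(10−(-35/3))) = ½·(38/3 + 114 − 520/3) = -70/3, so the E-coordinate is 2/3.
[DEG] = ½·((-1)·(-9−(-35/3)) + (-8)·(-35/3−10) + (-38/3)·(10−(-9))) = ½·(-8/3 + 520/3 − 722/3) = -35, so the F-coordinate is 1.
Check: -2/3 + 2/3 + 1 = 1.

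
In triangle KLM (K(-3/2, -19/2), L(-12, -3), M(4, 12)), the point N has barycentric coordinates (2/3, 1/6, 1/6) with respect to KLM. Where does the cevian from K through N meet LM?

(-4, 9/2)

Line KN meets LM where the K-coordinate vanishes; zeroing N's K-weight and renormalizing leaves L, M-weights 1/6 : 1/6 → (1/2, 1/2).
So J = (1/2)·L + (1/2)·M = (-4, 9/2).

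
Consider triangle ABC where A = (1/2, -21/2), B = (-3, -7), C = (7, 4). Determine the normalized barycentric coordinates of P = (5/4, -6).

Signed area of the reference triangle: [ABC] = ½·((1/2)·(-7−4) + (-3)·(4−(-21/2)) + 7·(-21/2−(-7))) = ½·(-11/2 − 87/2 − 49/2) = -147/4.
[PBC] = ½·((5/4)·(-7−4) + (-3)·(4−(-6)) + 7·(-6−(-7))) = ½·(-55/4 − 30 + 7) = -147/8, so the A-coordinate is (-147/8)/(-147/4) = 1/2.
[APC] = ½·((1/2)·(-6−4) + (5/4)·(4−(-21/2)) + 7·(-21/2−(-6))) = ½·(-5 + 145/8 − 63/2) = -147/16, so the B-coordinate is 1/4.
[ABP] = ½·((1/2)·(-7−(-6)) + (-3)·(-6−(-21/2)) + (5/4)·(-21/2−(-7))) = ½·(-1/2 − 27/2 − 35/8) = -147/16, so the C-coordinate is 1/4.
Check: 1/2 + 1/4 + 1/4 = 1.

(1/2, 1/4, 1/4)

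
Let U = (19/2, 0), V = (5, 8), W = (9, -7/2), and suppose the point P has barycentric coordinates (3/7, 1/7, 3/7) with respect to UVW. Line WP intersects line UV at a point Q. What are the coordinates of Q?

Line WP meets UV where the W-coordinate vanishes; zeroing P's W-weight and renormalizing leaves U, V-weights 3/7 : 1/7 → (3/4, 1/4).
So Q = (3/4)·U + (1/4)·V = (67/8, 2).

(67/8, 2)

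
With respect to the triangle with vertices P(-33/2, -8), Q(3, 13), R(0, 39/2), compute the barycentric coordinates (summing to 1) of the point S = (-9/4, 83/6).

Signed area of the reference triangle: [PQR] = ½·((-33/2)·(13−(39/2)) + 3·(39/2−(-8)) + 0·(-8−13)) = ½·(429/4 + 165/2 + 0) = 759/8.
[SQR] = ½·((-9/4)·(13−(39/2)) + 3·(39/2−(83/6)) + 0·(83/6−13)) = ½·(117/8 + 17 + 0) = 253/16, so the P-coordinate is (253/16)/(759/8) = 1/6.
[PSR] = ½·((-33/2)·(83/6−(39/2)) + (-9/4)·(39/2−(-8)) + 0·(-8−(83/6))) = ½·(187/2 − 495/8 + 0) = 253/16, so the Q-coordinate is 1/6.
[PQS] = ½·((-33/2)·(13−(83/6)) + 3·(83/6−(-8)) + (-9/4)·(-8−13)) = ½·(55/4 + 131/2 + 189/4) = 253/4, so the R-coordinate is 2/3.
Check: 1/6 + 1/6 + 2/3 = 1.

(1/6, 1/6, 2/3)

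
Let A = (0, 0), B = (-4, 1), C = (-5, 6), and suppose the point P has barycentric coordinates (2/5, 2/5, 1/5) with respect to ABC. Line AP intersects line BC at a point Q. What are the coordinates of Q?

Line AP meets BC where the A-coordinate vanishes; zeroing P's A-weight and renormalizing leaves B, C-weights 2/5 : 1/5 → (2/3, 1/3).
So Q = (2/3)·B + (1/3)·C = (-13/3, 8/3).

(-13/3, 8/3)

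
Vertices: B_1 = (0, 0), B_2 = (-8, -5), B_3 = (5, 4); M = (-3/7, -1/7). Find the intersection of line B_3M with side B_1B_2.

Barycentric coordinates of M with respect to B_1B_2B_3: (5/7, 1/7, 1/7).
On side B_1B_2 the B_3-coordinate is zero; dropping M's B_3-weight 1/7 and renormalizing the remaining 5/7 : 1/7 gives weights 5/6, 1/6 on B_1, B_2.
N = (5/6)·(0, 0) + (1/6)·(-8, -5) = (-4/3, -5/6).

(-4/3, -5/6)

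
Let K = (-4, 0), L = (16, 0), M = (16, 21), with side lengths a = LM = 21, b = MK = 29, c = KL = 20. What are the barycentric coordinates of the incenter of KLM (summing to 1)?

The incenter has barycentric coordinates proportional to the opposite side lengths: (21 : 29 : 20).
Normalizing by 21+29+20 = 70 gives (3/10, 29/70, 2/7).

(3/10, 29/70, 2/7)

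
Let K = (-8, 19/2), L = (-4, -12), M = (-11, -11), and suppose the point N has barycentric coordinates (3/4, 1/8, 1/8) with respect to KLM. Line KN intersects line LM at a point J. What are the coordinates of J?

Line KN meets LM where the K-coordinate vanishes; zeroing N's K-weight and renormalizing leaves L, M-weights 1/8 : 1/8 → (1/2, 1/2).
So J = (1/2)·L + (1/2)·M = (-15/2, -23/2).

(-15/2, -23/2)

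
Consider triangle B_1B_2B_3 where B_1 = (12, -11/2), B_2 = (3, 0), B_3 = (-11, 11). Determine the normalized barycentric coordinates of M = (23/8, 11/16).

(3/8, 3/8, 1/4)

Signed area of the reference triangle: [B_1B_2B_3] = ½·(12·(0−11) + 3·(11−(-11/2)) + (-11)·(-11/2−0)) = ½·(-132 + 99/2 + 121/2) = -11.
[MB_2B_3] = ½·((23/8)·(0−11) + 3·(11−(11/16)) + (-11)·(11/16−0)) = ½·(-253/8 + 495/16 − 121/16) = -33/8, so the B_1-coordinate is (-33/8)/(-11) = 3/8.
[B_1MB_3] = ½·(12·(11/16−11) + (23/8)·(11−(-11/2)) + (-11)·(-11/2−(11/16))) = ½·(-495/4 + 759/16 + 1089/16) = -33/8, so the B_2-coordinate is 3/8.
[B_1B_2M] = ½·(12·(0−(11/16)) + 3·(11/16−(-11/2)) + (23/8)·(-11/2−0)) = ½·(-33/4 + 297/16 − 253/16) = -11/4, so the B_3-coordinate is 1/4.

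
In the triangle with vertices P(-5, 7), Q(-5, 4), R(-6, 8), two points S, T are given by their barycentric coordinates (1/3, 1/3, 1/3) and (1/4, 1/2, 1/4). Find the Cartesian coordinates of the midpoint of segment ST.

Barycentric coordinates of the midpoint are the average: (7/24, 5/12, 7/24).
Converting: (7/24)·P + (5/12)·Q + (7/24)·R = (-127/24, 145/24).

(-127/24, 145/24)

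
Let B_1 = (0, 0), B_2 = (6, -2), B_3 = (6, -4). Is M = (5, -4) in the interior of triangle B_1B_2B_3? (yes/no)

no

Barycentric coordinates of M: (1/6, -1/3, 7/6).
The three coordinates are positive, negative, positive; a point is interior exactly when all three are positive.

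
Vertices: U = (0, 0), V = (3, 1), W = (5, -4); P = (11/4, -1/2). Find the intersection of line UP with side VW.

Barycentric coordinates of P with respect to UVW: (1/4, 1/2, 1/4).
On side VW the U-coordinate is zero; dropping P's U-weight 1/4 and renormalizing the remaining 1/2 : 1/4 gives weights 2/3, 1/3 on V, W.
Q = (2/3)·(3, 1) + (1/3)·(5, -4) = (11/3, -2/3).

(11/3, -2/3)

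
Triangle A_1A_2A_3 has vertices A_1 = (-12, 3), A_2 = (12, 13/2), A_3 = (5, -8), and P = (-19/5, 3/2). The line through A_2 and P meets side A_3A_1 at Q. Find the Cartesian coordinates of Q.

(-31/4, 1/4)

Barycentric coordinates of P with respect to A_1A_2A_3: (3/5, 1/5, 1/5).
On side A_3A_1 the A_2-coordinate is zero; dropping P's A_2-weight 1/5 and renormalizing the remaining 1/5 : 3/5 gives weights 1/4, 3/4 on A_3, A_1.
Q = (1/4)·(5, -8) + (3/4)·(-12, 3) = (-31/4, 1/4).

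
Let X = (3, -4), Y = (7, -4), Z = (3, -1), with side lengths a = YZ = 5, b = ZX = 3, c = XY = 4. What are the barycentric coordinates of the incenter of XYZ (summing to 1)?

The incenter has barycentric coordinates proportional to the opposite side lengths: (5 : 3 : 4).
Normalizing by 5+3+4 = 12 gives (5/12, 1/4, 1/3).

(5/12, 1/4, 1/3)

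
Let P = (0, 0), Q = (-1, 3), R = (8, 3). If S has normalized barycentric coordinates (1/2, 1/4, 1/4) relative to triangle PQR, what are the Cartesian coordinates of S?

(7/4, 3/2)

S = (1/2)·P + (1/4)·Q + (1/4)·R.
x-coordinate: (1/2)·0 + (1/4)·(-1) + (1/4)·8 = 7/4.
y-coordinate: (1/2)·0 + (1/4)·3 + (1/4)·3 = 3/2.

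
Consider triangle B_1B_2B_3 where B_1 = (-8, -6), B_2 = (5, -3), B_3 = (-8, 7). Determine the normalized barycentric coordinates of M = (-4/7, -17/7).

(2/7, 4/7, 1/7)

Signed area of the reference triangle: [B_1B_2B_3] = ½·((-8)·(-3−7) + 5·(7−(-6)) + (-8)·(-6−(-3))) = ½·(80 + 65 + 24) = 169/2.
[MB_2B_3] = ½·((-4/7)·(-3−7) + 5·(7−(-17/7)) + (-8)·(-17/7−(-3))) = ½·(40/7 + 330/7 − 32/7) = 169/7, so the B_1-coordinate is (169/7)/(169/2) = 2/7.
[B_1MB_3] = ½·((-8)·(-17/7−7) + (-4/7)·(7−(-6)) + (-8)·(-6−(-17/7))) = ½·(528/7 − 52/7 + 200/7) = 338/7, so the B_2-coordinate is 4/7.
[B_1B_2M] = ½·((-8)·(-3−(-17/7)) + 5·(-17/7−(-6)) + (-4/7)·(-6−(-3))) = ½·(32/7 + 125/7 + 12/7) = 169/14, so the B_3-coordinate is 1/7.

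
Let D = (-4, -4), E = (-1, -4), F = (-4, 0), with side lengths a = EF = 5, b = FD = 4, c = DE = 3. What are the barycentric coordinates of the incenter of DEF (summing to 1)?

(5/12, 1/3, 1/4)

The incenter has barycentric coordinates proportional to the opposite side lengths: (5 : 4 : 3).
Normalizing by 5+4+3 = 12 gives (5/12, 1/3, 1/4).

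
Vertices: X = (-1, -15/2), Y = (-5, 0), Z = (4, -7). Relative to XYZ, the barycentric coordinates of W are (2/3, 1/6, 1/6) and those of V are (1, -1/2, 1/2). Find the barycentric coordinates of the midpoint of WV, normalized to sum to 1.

Since both coordinate triples sum to 1, the midpoint's barycentrics are the componentwise average.
(2/3+1)/2 = 5/6; similarly -1/6 and 1/3.

(5/6, -1/6, 1/3)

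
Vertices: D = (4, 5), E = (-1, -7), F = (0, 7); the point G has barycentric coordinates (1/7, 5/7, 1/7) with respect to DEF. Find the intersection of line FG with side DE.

(-1/6, -5)

Line FG meets DE where the F-coordinate vanishes; zeroing G's F-weight and renormalizing leaves D, E-weights 1/7 : 5/7 → (1/6, 5/6).
So H = (1/6)·D + (5/6)·E = (-1/6, -5).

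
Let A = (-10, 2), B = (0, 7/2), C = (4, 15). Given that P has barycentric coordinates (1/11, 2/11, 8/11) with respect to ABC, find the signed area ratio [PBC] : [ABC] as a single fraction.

1/11

The signed ratio [PBC]/[ABC] equals the barycentric coordinate of P at vertex A, which is 1/11.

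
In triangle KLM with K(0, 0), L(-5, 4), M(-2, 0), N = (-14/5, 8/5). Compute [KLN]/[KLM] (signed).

[KLM] = ½·(0·(4−0) + (-5)·(0−0) + (-2)·(0−4)) = ½·(0 + 0 + 8) = 4.
[KLN] = ½·(0·(4−(8/5)) + (-5)·(8/5−0) + (-14/5)·(0−4)) = ½·(0 − 8 + 56/5) = 8/5, so the ratio is (8/5)/4 = 2/5.

2/5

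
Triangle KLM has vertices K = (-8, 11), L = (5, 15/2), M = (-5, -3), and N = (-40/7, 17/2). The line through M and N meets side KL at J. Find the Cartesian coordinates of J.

Barycentric coordinates of N with respect to KLM: (5/7, 1/7, 1/7).
On side KL the M-coordinate is zero; dropping N's M-weight 1/7 and renormalizing the remaining 5/7 : 1/7 gives weights 5/6, 1/6 on K, L.
J = (5/6)·(-8, 11) + (1/6)·(5, 15/2) = (-35/6, 125/12).

(-35/6, 125/12)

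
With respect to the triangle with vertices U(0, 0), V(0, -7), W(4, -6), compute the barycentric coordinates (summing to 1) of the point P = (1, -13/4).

Signed area of the reference triangle: [UVW] = ½·(0·(-7−(-6)) + 0·(-6−0) + 4·(0−(-7))) = ½·(0 + 0 + 28) = 14.
[PVW] = ½·(1·(-7−(-6)) + 0·(-6−(-13/4)) + 4·(-13/4−(-7))) = ½·(-1 + 0 + 15) = 7, so the U-coordinate is 7/14 = 1/2.
[UPW] = ½·(0·(-13/4−(-6)) + 1·(-6−0) + 4·(0−(-13/4))) = ½·(0 − 6 + 13) = 7/2, so the V-coordinate is 1/4.
[UVP] = ½·(0·(-7−(-13/4)) + 0·(-13/4−0) + 1·(0−(-7))) = ½·(0 + 0 + 7) = 7/2, so the W-coordinate is 1/4.
Check: 1/2 + 1/4 + 1/4 = 1.

(1/2, 1/4, 1/4)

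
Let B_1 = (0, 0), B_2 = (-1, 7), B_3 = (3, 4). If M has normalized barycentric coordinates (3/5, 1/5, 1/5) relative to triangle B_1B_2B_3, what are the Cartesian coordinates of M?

(2/5, 11/5)

M = (3/5)·B_1 + (1/5)·B_2 + (1/5)·B_3.
x-coordinate: (3/5)·0 + (1/5)·(-1) + (1/5)·3 = 2/5.
y-coordinate: (3/5)·0 + (1/5)·7 + (1/5)·4 = 11/5.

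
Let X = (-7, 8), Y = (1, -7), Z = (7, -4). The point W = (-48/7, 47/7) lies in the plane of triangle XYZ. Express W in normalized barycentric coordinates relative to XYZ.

Signed area of the reference triangle: [XYZ] = ½·((-7)·(-7−(-4)) + 1·(-4−8) + 7·(8−(-7))) = ½·(21 − 12 + 105) = 57.
[WYZ] = ½·((-48/7)·(-7−(-4)) + 1·(-4−(47/7)) + 7·(47/7−(-7))) = ½·(144/7 − 75/7 + 96) = 741/14, so the X-coordinate is (741/14)/57 = 13/14.
[XWZ] = ½·((-7)·(47/7−(-4)) + (-48/7)·(-4−8) + 7·(8−(47/7))) = ½·(-75 + 576/7 + 9) = 57/7, so the Y-coordinate is 1/7.
[XYW] = ½·((-7)·(-7−(47/7)) + 1·(47/7−8) + (-48/7)·(8−(-7))) = ½·(96 − 9/7 − 720/7) = -57/14, so the Z-coordinate is -1/14.

(13/14, 1/7, -1/14)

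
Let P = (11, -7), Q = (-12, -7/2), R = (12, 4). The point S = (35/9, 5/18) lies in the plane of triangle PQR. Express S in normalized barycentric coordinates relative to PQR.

(1/9, 1/3, 5/9)

Signed area of the reference triangle: [PQR] = ½·(11·(-7/2−4) + (-12)·(4−(-7)) + 12·(-7−(-7/2))) = ½·(-165/2 − 132 − 42) = -513/4.
[SQR] = ½·((35/9)·(-7/2−4) + (-12)·(4−(5/18)) + 12·(5/18−(-7/2))) = ½·(-175/6 − 134/3 + 136/3) = -57/4, so the P-coordinate is (-57/4)/(-513/4) = 1/9.
[PSR] = ½·(11·(5/18−4) + (35/9)·(4−(-7)) + 12·(-7−(5/18))) = ½·(-737/18 + 385/9 − 262/3) = -171/4, so the Q-coordinate is 1/3.
[PQS] = ½·(11·(-7/2−(5/18)) + (-12)·(5/18−(-7)) + (35/9)·(-7−(-7/2))) = ½·(-374/9 − 262/3 − 245/18) = -285/4, so the R-coordinate is 5/9.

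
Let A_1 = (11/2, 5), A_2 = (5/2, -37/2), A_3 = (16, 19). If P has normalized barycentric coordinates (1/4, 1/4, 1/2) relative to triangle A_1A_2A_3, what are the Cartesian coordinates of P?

P = (1/4)·A_1 + (1/4)·A_2 + (1/2)·A_3.
x-coordinate: (1/4)·(11/2) + (1/4)·(5/2) + (1/2)·16 = 10.
y-coordinate: (1/4)·5 + (1/4)·(-37/2) + (1/2)·19 = 49/8.

(10, 49/8)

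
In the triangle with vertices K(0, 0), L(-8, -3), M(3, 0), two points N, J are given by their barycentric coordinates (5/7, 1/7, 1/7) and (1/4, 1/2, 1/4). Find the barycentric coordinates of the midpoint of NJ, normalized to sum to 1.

Since both coordinate triples sum to 1, the midpoint's barycentrics are the componentwise average.
(5/7+1/4)/2 = 27/56; similarly 9/28 and 11/56.

(27/56, 9/28, 11/56)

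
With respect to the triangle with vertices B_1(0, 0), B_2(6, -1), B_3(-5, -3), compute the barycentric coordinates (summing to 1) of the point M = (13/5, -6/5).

(1/5, 3/5, 1/5)

Signed area of the reference triangle: [B_1B_2B_3] = ½·(0·(-1−(-3)) + 6·(-3−0) + (-5)·(0−(-1))) = ½·(0 − 18 − 5) = -23/2.
[MB_2B_3] = ½·((13/5)·(-1−(-3)) + 6·(-3−(-6/5)) + (-5)·(-6/5−(-1))) = ½·(26/5 − 54/5 + 1) = -23/10, so the B_1-coordinate is (-23/10)/(-23/2) = 1/5.
[B_1MB_3] = ½·(0·(-6/5−(-3)) + (13/5)·(-3−0) + (-5)·(0−(-6/5))) = ½·(0 − 39/5 − 6) = -69/10, so the B_2-coordinate is 3/5.
[B_1B_2M] = ½·(0·(-1−(-6/5)) + 6·(-6/5−0) + (13/5)·(0−(-1))) = ½·(0 − 36/5 + 13/5) = -23/10, so the B_3-coordinate is 1/5.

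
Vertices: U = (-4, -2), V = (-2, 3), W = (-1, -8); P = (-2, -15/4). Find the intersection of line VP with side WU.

(-2, -6)

Barycentric coordinates of P with respect to UVW: (1/4, 1/4, 1/2).
On side WU the V-coordinate is zero; dropping P's V-weight 1/4 and renormalizing the remaining 1/2 : 1/4 gives weights 2/3, 1/3 on W, U.
Q = (2/3)·(-1, -8) + (1/3)·(-4, -2) = (-2, -6).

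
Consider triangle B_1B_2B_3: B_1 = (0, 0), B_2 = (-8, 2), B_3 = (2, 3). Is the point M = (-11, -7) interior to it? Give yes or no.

Barycentric coordinates of M: (87/28, 19/28, -39/14).
The three coordinates are positive, positive, negative; a point is interior exactly when all three are positive.

no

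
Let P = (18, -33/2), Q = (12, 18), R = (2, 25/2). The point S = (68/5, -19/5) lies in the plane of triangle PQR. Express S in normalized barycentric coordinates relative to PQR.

(3/5, 1/5, 1/5)

Signed area of the reference triangle: [PQR] = ½·(18·(18−(25/2)) + 12·(25/2−(-33/2)) + 2·(-33/2−18)) = ½·(99 + 348 − 69) = 189.
[SQR] = ½·((68/5)·(18−(25/2)) + 12·(25/2−(-19/5)) + 2·(-19/5−18)) = ½·(374/5 + 978/5 − 218/5) = 567/5, so the P-coordinate is (567/5)/189 = 3/5.
[PSR] = ½·(18·(-19/5−(25/2)) + (68/5)·(25/2−(-33/2)) + 2·(-33/2−(-19/5))) = ½·(-1467/5 + 1972/5 − 127/5) = 189/5, so the Q-coordinate is 1/5.
[PQS] = ½·(18·(18−(-19/5)) + 12·(-19/5−(-33/2)) + (68/5)·(-33/2−18)) = ½·(1962/5 + 762/5 − 2346/5) = 189/5, so the R-coordinate is 1/5.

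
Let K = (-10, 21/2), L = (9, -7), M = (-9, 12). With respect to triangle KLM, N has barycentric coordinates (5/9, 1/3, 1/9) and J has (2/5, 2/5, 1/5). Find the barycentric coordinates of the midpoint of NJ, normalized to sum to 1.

Since both coordinate triples sum to 1, the midpoint's barycentrics are the componentwise average.
(5/9+2/5)/2 = 43/90; similarly 11/30 and 7/45.

(43/90, 11/30, 7/45)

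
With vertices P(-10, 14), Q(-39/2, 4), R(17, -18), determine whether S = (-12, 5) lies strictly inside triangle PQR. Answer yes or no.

Barycentric coordinates of S: (403/1148, 307/574, 131/1148).
The three coordinates are positive, positive, positive; a point is interior exactly when all three are positive.

yes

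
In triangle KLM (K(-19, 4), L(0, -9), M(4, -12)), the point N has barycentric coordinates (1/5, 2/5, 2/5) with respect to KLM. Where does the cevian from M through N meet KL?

Line MN meets KL where the M-coordinate vanishes; zeroing N's M-weight and renormalizing leaves K, L-weights 1/5 : 2/5 → (1/3, 2/3).
So J = (1/3)·K + (2/3)·L = (-19/3, -14/3).

(-19/3, -14/3)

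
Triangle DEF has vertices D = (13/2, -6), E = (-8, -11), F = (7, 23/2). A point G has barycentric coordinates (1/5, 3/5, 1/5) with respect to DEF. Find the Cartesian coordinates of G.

(-21/10, -11/2)

G = (1/5)·D + (3/5)·E + (1/5)·F.
x-coordinate: (1/5)·(13/2) + (3/5)·(-8) + (1/5)·7 = -21/10.
y-coordinate: (1/5)·(-6) + (3/5)·(-11) + (1/5)·(23/2) = -11/2.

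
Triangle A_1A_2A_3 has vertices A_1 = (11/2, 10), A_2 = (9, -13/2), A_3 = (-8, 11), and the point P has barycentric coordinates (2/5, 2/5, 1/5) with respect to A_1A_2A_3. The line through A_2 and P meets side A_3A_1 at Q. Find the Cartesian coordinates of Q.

(1, 31/3)

Line A_2P meets A_3A_1 where the A_2-coordinate vanishes; zeroing P's A_2-weight and renormalizing leaves A_3, A_1-weights 1/5 : 2/5 → (1/3, 2/3).
So Q = (1/3)·A_3 + (2/3)·A_1 = (1, 31/3).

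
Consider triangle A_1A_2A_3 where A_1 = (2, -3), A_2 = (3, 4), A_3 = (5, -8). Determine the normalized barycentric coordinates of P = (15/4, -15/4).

(1/4, 1/4, 1/2)

Signed area of the reference triangle: [A_1A_2A_3] = ½·(2·(4−(-8)) + 3·(-8−(-3)) + 5·(-3−4)) = ½·(24 − 15 − 35) = -13.
[PA_2A_3] = ½·((15/4)·(4−(-8)) + 3·(-8−(-15/4)) + 5·(-15/4−4)) = ½·(45 − 51/4 − 155/4) = -13/4, so the A_1-coordinate is (-13/4)/(-13) = 1/4.
[A_1PA_3] = ½·(2·(-15/4−(-8)) + (15/4)·(-8−(-3)) + 5·(-3−(-15/4))) = ½·(17/2 − 75/4 + 15/4) = -13/4, so the A_2-coordinate is 1/4.
[A_1A_2P] = ½·(2·(4−(-15/4)) + 3·(-15/4−(-3)) + (15/4)·(-3−4)) = ½·(31/2 − 9/4 − 105/4) = -13/2, so the A_3-coordinate is 1/2.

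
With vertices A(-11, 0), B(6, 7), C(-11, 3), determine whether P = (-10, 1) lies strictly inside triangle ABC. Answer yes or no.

yes

Barycentric coordinates of P: (38/51, 1/17, 10/51).
The three coordinates are positive, positive, positive; a point is interior exactly when all three are positive.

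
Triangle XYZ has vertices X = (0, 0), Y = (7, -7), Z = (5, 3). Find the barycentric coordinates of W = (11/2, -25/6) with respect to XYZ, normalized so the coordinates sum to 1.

(1/6, 2/3, 1/6)

Signed area of the reference triangle: [XYZ] = ½·(0·(-7−3) + 7·(3−0) + 5·(0−(-7))) = ½·(0 + 21 + 35) = 28.
[WYZ] = ½·((11/2)·(-7−3) + 7·(3−(-25/6)) + 5·(-25/6−(-7))) = ½·(-55 + 301/6 + 85/6) = 14/3, so the X-coordinate is (14/3)/28 = 1/6.
[XWZ] = ½·(0·(-25/6−3) + (11/2)·(3−0) + 5·(0−(-25/6))) = ½·(0 + 33/2 + 125/6) = 56/3, so the Y-coordinate is 2/3.
[XYW] = ½·(0·(-7−(-25/6)) + 7·(-25/6−0) + (11/2)·(0−(-7))) = ½·(0 − 175/6 + 77/2) = 14/3, so the Z-coordinate is 1/6.
Check: 1/6 + 2/3 + 1/6 = 1.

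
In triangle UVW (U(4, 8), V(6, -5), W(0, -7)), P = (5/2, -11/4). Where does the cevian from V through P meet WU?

Barycentric coordinates of P with respect to UVW: (1/4, 1/4, 1/2).
On side WU the V-coordinate is zero; dropping P's V-weight 1/4 and renormalizing the remaining 1/2 : 1/4 gives weights 2/3, 1/3 on W, U.
Q = (2/3)·(0, -7) + (1/3)·(4, 8) = (4/3, -2).

(4/3, -2)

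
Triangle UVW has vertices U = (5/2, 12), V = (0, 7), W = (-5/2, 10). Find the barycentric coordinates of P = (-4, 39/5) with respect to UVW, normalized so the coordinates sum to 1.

Signed area of the reference triangle: [UVW] = ½·((5/2)·(7−10) + 0·(10−12) + (-5/2)·(12−7)) = ½·(-15/2 + 0 − 25/2) = -10.
[PVW] = ½·((-4)·(7−10) + 0·(10−(39/5)) + (-5/2)·(39/5−7)) = ½·(12 + 0 − 2) = 5, so the U-coordinate is 5/(-10) = -1/2.
[UPW] = ½·((5/2)·(39/5−10) + (-4)·(10−12) + (-5/2)·(12−(39/5))) = ½·(-11/2 + 8 − 21/2) = -4, so the V-coordinate is 2/5.
[UVP] = ½·((5/2)·(7−(39/5)) + 0·(39/5−12) + (-4)·(12−7)) = ½·(-2 + 0 − 20) = -11, so the W-coordinate is 11/10.

(-1/2, 2/5, 11/10)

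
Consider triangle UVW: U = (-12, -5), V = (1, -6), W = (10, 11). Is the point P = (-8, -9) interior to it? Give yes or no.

Barycentric coordinates of P: (63/115, 76/115, -24/115).
The three coordinates are positive, positive, negative; a point is interior exactly when all three are positive.

no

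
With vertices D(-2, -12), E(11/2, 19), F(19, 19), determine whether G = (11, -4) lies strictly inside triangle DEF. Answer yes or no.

Barycentric coordinates of G: (23/31, -470/837, 686/837).
The three coordinates are positive, negative, positive; a point is interior exactly when all three are positive.

no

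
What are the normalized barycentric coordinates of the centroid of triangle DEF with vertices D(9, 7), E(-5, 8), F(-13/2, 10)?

The centroid is the average of the vertices, so each weight is 1/3.

(1/3, 1/3, 1/3)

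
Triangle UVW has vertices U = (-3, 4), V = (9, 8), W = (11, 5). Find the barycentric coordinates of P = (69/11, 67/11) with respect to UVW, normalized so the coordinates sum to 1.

(3/11, 5/11, 3/11)

Signed area of the reference triangle: [UVW] = ½·((-3)·(8−5) + 9·(5−4) + 11·(4−8)) = ½·(-9 + 9 − 44) = -22.
[PVW] = ½·((69/11)·(8−5) + 9·(5−(67/11)) + 11·(67/11−8)) = ½·(207/11 − 108/11 − 21) = -6, so the U-coordinate is (-6)/(-22) = 3/11.
[UPW] = ½·((-3)·(67/11−5) + (69/11)·(5−4) + 11·(4−(67/11))) = ½·(-36/11 + 69/11 − 23) = -10, so the V-coordinate is 5/11.
[UVP] = ½·((-3)·(8−(67/11)) + 9·(67/11−4) + (69/11)·(4−8)) = ½·(-63/11 + 207/11 − 276/11) = -6, so the W-coordinate is 3/11.
Check: 3/11 + 5/11 + 3/11 = 1.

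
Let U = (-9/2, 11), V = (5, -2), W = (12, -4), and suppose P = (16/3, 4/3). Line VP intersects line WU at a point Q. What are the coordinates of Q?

(27/5, 2)

Barycentric coordinates of P with respect to UVW: (1/3, 1/6, 1/2).
On side WU the V-coordinate is zero; dropping P's V-weight 1/6 and renormalizing the remaining 1/2 : 1/3 gives weights 3/5, 2/5 on W, U.
Q = (3/5)·(12, -4) + (2/5)·(-9/2, 11) = (27/5, 2).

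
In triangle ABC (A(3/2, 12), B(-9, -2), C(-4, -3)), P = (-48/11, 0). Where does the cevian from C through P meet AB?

Barycentric coordinates of P with respect to ABC: (2/11, 3/11, 6/11).
On side AB the C-coordinate is zero; dropping P's C-weight 6/11 and renormalizing the remaining 2/11 : 3/11 gives weights 2/5, 3/5 on A, B.
Q = (2/5)·(3/2, 12) + (3/5)·(-9, -2) = (-24/5, 18/5).

(-24/5, 18/5)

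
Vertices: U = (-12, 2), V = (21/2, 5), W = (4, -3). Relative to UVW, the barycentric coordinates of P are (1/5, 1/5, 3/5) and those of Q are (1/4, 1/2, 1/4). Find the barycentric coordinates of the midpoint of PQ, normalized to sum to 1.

Since both coordinate triples sum to 1, the midpoint's barycentrics are the componentwise average.
(1/5+1/4)/2 = 9/40; similarly 7/20 and 17/40.

(9/40, 7/20, 17/40)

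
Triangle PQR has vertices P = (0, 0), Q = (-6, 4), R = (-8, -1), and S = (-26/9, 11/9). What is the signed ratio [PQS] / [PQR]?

1/9

[PQR] = ½·(0·(4−(-1)) + (-6)·(-1−0) + (-8)·(0−4)) = ½·(0 + 6 + 32) = 19.
[PQS] = ½·(0·(4−(11/9)) + (-6)·(11/9−0) + (-26/9)·(0−4)) = ½·(0 − 22/3 + 104/9) = 19/9, so the ratio is (19/9)/19 = 1/9.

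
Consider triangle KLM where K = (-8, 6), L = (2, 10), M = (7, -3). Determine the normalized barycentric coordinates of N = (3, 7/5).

Signed area of the reference triangle: [KLM] = ½·((-8)·(10−(-3)) + 2·(-3−6) + 7·(6−10)) = ½·(-104 − 18 − 28) = -75.
[NLM] = ½·(3·(10−(-3)) + 2·(-3−(7/5)) + 7·(7/5−10)) = ½·(39 − 44/5 − 301/5) = -15, so the K-coordinate is (-15)/(-75) = 1/5.
[KNM] = ½·((-8)·(7/5−(-3)) + 3·(-3−6) + 7·(6−(7/5))) = ½·(-176/5 − 27 + 161/5) = -15, so the L-coordinate is 1/5.
[KLN] = ½·((-8)·(10−(7/5)) + 2·(7/5−6) + 3·(6−10)) = ½·(-344/5 − 46/5 − 12) = -45, so the M-coordinate is 3/5.
Check: 1/5 + 1/5 + 3/5 = 1.

(1/5, 1/5, 3/5)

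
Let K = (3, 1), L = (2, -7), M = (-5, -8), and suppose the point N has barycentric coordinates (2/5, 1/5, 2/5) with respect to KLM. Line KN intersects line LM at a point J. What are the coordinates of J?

Line KN meets LM where the K-coordinate vanishes; zeroing N's K-weight and renormalizing leaves L, M-weights 1/5 : 2/5 → (1/3, 2/3).
So J = (1/3)·L + (2/3)·M = (-8/3, -23/3).

(-8/3, -23/3)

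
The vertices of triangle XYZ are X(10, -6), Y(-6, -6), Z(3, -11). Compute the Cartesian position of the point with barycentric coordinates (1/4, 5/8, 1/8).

W = (1/4)·X + (5/8)·Y + (1/8)·Z.
x-coordinate: (1/4)·10 + (5/8)·(-6) + (1/8)·3 = -7/8.
y-coordinate: (1/4)·(-6) + (5/8)·(-6) + (1/8)·(-11) = -53/8.

(-7/8, -53/8)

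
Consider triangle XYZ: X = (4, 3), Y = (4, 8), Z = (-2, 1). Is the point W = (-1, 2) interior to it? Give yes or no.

yes

Barycentric coordinates of W: (1/30, 2/15, 5/6).
The three coordinates are positive, positive, positive; a point is interior exactly when all three are positive.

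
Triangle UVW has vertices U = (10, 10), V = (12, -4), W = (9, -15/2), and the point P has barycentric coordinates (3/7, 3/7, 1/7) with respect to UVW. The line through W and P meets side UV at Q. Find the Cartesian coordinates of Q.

Line WP meets UV where the W-coordinate vanishes; zeroing P's W-weight and renormalizing leaves U, V-weights 3/7 : 3/7 → (1/2, 1/2).
So Q = (1/2)·U + (1/2)·V = (11, 3).

(11, 3)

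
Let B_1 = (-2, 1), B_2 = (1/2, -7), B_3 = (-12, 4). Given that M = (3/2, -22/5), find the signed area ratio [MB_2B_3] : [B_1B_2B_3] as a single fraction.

3/5

[B_1B_2B_3] = ½·((-2)·(-7−4) + (1/2)·(4−1) + (-12)·(1−(-7))) = ½·(22 + 3/2 − 96) = -145/4.
[MB_2B_3] = ½·((3/2)·(-7−4) + (1/2)·(4−(-22/5)) + (-12)·(-22/5−(-7))) = ½·(-33/2 + 21/5 − 156/5) = -87/4, so the ratio is (-87/4)/(-145/4) = 3/5.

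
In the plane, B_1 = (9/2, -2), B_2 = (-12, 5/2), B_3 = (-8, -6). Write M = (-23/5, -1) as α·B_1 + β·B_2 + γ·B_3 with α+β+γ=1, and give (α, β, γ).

(2/5, 2/5, 1/5)

Signed area of the reference triangle: [B_1B_2B_3] = ½·((9/2)·(5/2−(-6)) + (-12)·(-6−(-2)) + (-8)·(-2−(5/2))) = ½·(153/4 + 48 + 36) = 489/8.
[MB_2B_3] = ½·((-23/5)·(5/2−(-6)) + (-12)·(-6−(-1)) + (-8)·(-1−(5/2))) = ½·(-391/10 + 60 + 28) = 489/20, so the B_1-coordinate is (489/20)/(489/8) = 2/5.
[B_1MB_3] = ½·((9/2)·(-1−(-6)) + (-23/5)·(-6−(-2)) + (-8)·(-2−(-1))) = ½·(45/2 + 92/5 + 8) = 489/20, so the B_2-coordinate is 2/5.
[B_1B_2M] = ½·((9/2)·(5/2−(-1)) + (-12)·(-1−(-2)) + (-23/5)·(-2−(5/2))) = ½·(63/4 − 12 + 207/10) = 489/40, so the B_3-coordinate is 1/5.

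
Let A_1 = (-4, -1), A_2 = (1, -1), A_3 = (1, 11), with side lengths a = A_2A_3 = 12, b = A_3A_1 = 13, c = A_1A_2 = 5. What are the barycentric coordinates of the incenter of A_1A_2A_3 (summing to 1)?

(2/5, 13/30, 1/6)

The incenter has barycentric coordinates proportional to the opposite side lengths: (12 : 13 : 5).
Normalizing by 12+13+5 = 30 gives (2/5, 13/30, 1/6).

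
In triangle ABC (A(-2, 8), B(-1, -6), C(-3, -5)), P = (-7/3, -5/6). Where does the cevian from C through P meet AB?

Barycentric coordinates of P with respect to ABC: (1/3, 1/6, 1/2).
On side AB the C-coordinate is zero; dropping P's C-weight 1/2 and renormalizing the remaining 1/3 : 1/6 gives weights 2/3, 1/3 on A, B.
Q = (2/3)·(-2, 8) + (1/3)·(-1, -6) = (-5/3, 10/3).

(-5/3, 10/3)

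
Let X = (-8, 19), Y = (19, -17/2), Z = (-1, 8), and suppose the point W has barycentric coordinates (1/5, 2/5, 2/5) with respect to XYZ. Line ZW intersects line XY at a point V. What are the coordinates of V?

Line ZW meets XY where the Z-coordinate vanishes; zeroing W's Z-weight and renormalizing leaves X, Y-weights 1/5 : 2/5 → (1/3, 2/3).
So V = (1/3)·X + (2/3)·Y = (10, 2/3).

(10, 2/3)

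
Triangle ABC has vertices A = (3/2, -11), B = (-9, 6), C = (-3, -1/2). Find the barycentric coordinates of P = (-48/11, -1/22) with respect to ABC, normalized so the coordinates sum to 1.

(2/11, 4/11, 5/11)

Signed area of the reference triangle: [ABC] = ½·((3/2)·(6−(-1/2)) + (-9)·(-1/2−(-11)) + (-3)·(-11−6)) = ½·(39/4 − 189/2 + 51) = -135/8.
[PBC] = ½·((-48/11)·(6−(-1/2)) + (-9)·(-1/2−(-1/22)) + (-3)·(-1/22−6)) = ½·(-312/11 + 45/11 + 399/22) = -135/44, so the A-coordinate is (-135/44)/(-135/8) = 2/11.
[APC] = ½·((3/2)·(-1/22−(-1/2)) + (-48/11)·(-1/2−(-11)) + (-3)·(-11−(-1/22))) = ½·(15/22 − 504/11 + 723/22) = -135/22, so the B-coordinate is 4/11.
[ABP] = ½·((3/2)·(6−(-1/22)) + (-9)·(-1/22−(-11)) + (-48/11)·(-11−6)) = ½·(399/44 − 2169/22 + 816/11) = -675/88, so the C-coordinate is 5/11.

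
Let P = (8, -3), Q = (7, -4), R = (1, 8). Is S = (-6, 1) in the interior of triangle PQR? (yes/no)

no

Barycentric coordinates of S: (-7, 7, 1).
The three coordinates are negative, positive, positive; a point is interior exactly when all three are positive.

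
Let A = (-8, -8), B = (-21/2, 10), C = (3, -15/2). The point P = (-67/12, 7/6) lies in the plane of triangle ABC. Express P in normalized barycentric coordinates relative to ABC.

Signed area of the reference triangle: [ABC] = ½·((-8)·(10−(-15/2)) + (-21/2)·(-15/2−(-8)) + 3·(-8−10)) = ½·(-140 − 21/4 − 54) = -797/8.
[PBC] = ½·((-67/12)·(10−(-15/2)) + (-21/2)·(-15/2−(7/6)) + 3·(7/6−10)) = ½·(-2345/24 + 91 − 53/2) = -797/48, so the A-coordinate is (-797/48)/(-797/8) = 1/6.
[APC] = ½·((-8)·(7/6−(-15/2)) + (-67/12)·(-15/2−(-8)) + 3·(-8−(7/6))) = ½·(-208/3 − 67/24 − 55/2) = -797/16, so the B-coordinate is 1/2.
[ABP] = ½·((-8)·(10−(7/6)) + (-21/2)·(7/6−(-8)) + (-67/12)·(-8−10)) = ½·(-212/3 − 385/4 + 201/2) = -797/24, so the C-coordinate is 1/3.

(1/6, 1/2, 1/3)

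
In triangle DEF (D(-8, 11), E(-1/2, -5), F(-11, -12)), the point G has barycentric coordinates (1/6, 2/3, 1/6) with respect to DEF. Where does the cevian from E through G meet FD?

Line EG meets FD where the E-coordinate vanishes; zeroing G's E-weight and renormalizing leaves F, D-weights 1/6 : 1/6 → (1/2, 1/2).
So H = (1/2)·F + (1/2)·D = (-19/2, -1/2).

(-19/2, -1/2)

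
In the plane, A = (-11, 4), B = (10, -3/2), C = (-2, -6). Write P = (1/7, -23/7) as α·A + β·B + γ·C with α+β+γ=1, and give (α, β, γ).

(1/7, 2/7, 4/7)

Signed area of the reference triangle: [ABC] = ½·((-11)·(-3/2−(-6)) + 10·(-6−4) + (-2)·(4−(-3/2))) = ½·(-99/2 − 100 − 11) = -321/4.
[PBC] = ½·((1/7)·(-3/2−(-6)) + 10·(-6−(-23/7)) + (-2)·(-23/7−(-3/2))) = ½·(9/14 − 190/7 + 25/7) = -321/28, so the A-coordinate is (-321/28)/(-321/4) = 1/7.
[APC] = ½·((-11)·(-23/7−(-6)) + (1/7)·(-6−4) + (-2)·(4−(-23/7))) = ½·(-209/7 − 10/7 − 102/7) = -321/14, so the B-coordinate is 2/7.
[ABP] = ½·((-11)·(-3/2−(-23/7)) + 10·(-23/7−4) + (1/7)·(4−(-3/2))) = ½·(-275/14 − 510/7 + 11/14) = -321/7, so the C-coordinate is 4/7.
Check: 1/7 + 2/7 + 4/7 = 1.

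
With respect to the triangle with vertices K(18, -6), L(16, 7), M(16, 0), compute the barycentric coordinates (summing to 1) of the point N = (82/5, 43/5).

(1/5, 7/5, -3/5)

Signed area of the reference triangle: [KLM] = ½·(18·(7−0) + 16·(0−(-6)) + 16·(-6−7)) = ½·(126 + 96 − 208) = 7.
[NLM] = ½·((82/5)·(7−0) + 16·(0−(43/5)) + 16·(43/5−7)) = ½·(574/5 − 688/5 + 128/5) = 7/5, so the K-coordinate is (7/5)/7 = 1/5.
[KNM] = ½·(18·(43/5−0) + (82/5)·(0−(-6)) + 16·(-6−(43/5))) = ½·(774/5 + 492/5 − 1168/5) = 49/5, so the L-coordinate is 7/5.
[KLN] = ½·(18·(7−(43/5)) + 16·(43/5−(-6)) + (82/5)·(-6−7)) = ½·(-144/5 + 1168/5 − 1066/5) = -21/5, so the M-coordinate is -3/5.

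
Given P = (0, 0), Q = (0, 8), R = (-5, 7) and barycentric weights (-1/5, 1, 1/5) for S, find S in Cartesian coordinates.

(-1, 47/5)

S = (-1/5)·P + 1·Q + (1/5)·R.
x-coordinate: (-1/5)·0 + 1·0 + (1/5)·(-5) = -1.
y-coordinate: (-1/5)·0 + 1·8 + (1/5)·7 = 47/5.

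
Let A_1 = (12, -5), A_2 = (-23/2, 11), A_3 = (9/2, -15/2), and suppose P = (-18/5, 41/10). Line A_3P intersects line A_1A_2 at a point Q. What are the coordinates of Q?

Barycentric coordinates of P with respect to A_1A_2A_3: (1/5, 3/5, 1/5).
On side A_1A_2 the A_3-coordinate is zero; dropping P's A_3-weight 1/5 and renormalizing the remaining 1/5 : 3/5 gives weights 1/4, 3/4 on A_1, A_2.
Q = (1/4)·(12, -5) + (3/4)·(-23/2, 11) = (-45/8, 7).

(-45/8, 7)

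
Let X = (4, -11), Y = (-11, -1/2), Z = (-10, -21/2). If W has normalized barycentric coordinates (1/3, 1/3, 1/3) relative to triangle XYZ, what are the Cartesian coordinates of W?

W = (1/3)·X + (1/3)·Y + (1/3)·Z.
x-coordinate: (1/3)·4 + (1/3)·(-11) + (1/3)·(-10) = -17/3.
y-coordinate: (1/3)·(-11) + (1/3)·(-1/2) + (1/3)·(-21/2) = -22/3.

(-17/3, -22/3)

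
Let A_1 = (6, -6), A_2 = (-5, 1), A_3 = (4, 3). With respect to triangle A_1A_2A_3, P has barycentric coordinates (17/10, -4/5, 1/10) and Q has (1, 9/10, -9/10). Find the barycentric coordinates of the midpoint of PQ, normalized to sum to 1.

Since both coordinate triples sum to 1, the midpoint's barycentrics are the componentwise average.
(17/10+1)/2 = 27/20; similarly 1/20 and -2/5.

(27/20, 1/20, -2/5)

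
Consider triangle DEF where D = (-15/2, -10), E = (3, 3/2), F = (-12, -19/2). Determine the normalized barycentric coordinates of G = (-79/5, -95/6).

(14/15, -8/15, 3/5)

Signed area of the reference triangle: [DEF] = ½·((-15/2)·(3/2−(-19/2)) + 3·(-19/2−(-10)) + (-12)·(-10−(3/2))) = ½·(-165/2 + 3/2 + 138) = 57/2.
[GEF] = ½·((-79/5)·(3/2−(-19/2)) + 3·(-19/2−(-95/6)) + (-12)·(-95/6−(3/2))) = ½·(-869/5 + 19 + 208) = 133/5, so the D-coordinate is (133/5)/(57/2) = 14/15.
[DGF] = ½·((-15/2)·(-95/6−(-19/2)) + (-79/5)·(-19/2−(-10)) + (-12)·(-10−(-95/6))) = ½·(95/2 − 79/10 − 70) = -76/5, so the E-coordinate is -8/15.
[DEG] = ½·((-15/2)·(3/2−(-95/6)) + 3·(-95/6−(-10)) + (-79/5)·(-10−(3/2))) = ½·(-130 − 35/2 + 1817/10) = 171/10, so the F-coordinate is 3/5.
Check: 14/15 − 8/15 + 3/5 = 1.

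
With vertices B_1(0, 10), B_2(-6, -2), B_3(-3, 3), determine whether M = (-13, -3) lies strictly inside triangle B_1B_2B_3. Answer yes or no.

no

Barycentric coordinates of M: (16/3, 26/3, -13).
The three coordinates are positive, positive, negative; a point is interior exactly when all three are positive.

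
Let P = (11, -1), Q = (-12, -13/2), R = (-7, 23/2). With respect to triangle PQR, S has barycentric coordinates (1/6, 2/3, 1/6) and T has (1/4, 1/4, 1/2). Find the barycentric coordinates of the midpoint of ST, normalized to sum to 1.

Since both coordinate triples sum to 1, the midpoint's barycentrics are the componentwise average.
(1/6+1/4)/2 = 5/24; similarly 11/24 and 1/3.

(5/24, 11/24, 1/3)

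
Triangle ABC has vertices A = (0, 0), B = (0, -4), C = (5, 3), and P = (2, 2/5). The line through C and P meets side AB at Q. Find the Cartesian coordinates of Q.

Barycentric coordinates of P with respect to ABC: (2/5, 1/5, 2/5).
On side AB the C-coordinate is zero; dropping P's C-weight 2/5 and renormalizing the remaining 2/5 : 1/5 gives weights 2/3, 1/3 on A, B.
Q = (2/3)·(0, 0) + (1/3)·(0, -4) = (0, -4/3).

(0, -4/3)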